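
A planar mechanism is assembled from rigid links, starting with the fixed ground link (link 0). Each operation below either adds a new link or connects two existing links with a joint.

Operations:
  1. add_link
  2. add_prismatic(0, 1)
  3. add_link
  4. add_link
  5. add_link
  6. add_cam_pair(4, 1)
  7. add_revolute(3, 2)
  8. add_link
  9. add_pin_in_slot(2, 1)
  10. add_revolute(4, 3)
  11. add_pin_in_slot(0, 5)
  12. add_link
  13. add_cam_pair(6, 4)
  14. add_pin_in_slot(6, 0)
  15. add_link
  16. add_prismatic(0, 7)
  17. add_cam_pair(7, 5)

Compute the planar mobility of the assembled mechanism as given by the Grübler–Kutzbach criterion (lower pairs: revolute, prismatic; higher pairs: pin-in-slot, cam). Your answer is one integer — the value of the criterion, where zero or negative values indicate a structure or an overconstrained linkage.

M = 7

[1;0;0] (link 0 is ground)
L+ [2;0;0]
P(0,1)∈J1 [2;1;0]
L+ [3;1;0]
L+ [4;1;0]
L+ [5;1;0]
C(4,1)∈J2 [5;1;1]
R(3,2)∈J1 [5;2;1]
L+ [6;2;1]
PS(2,1)∈J2 [6;2;2]
R(4,3)∈J1 [6;3;2]
PS(0,5)∈J2 [6;3;3]
L+ [7;3;3]
C(6,4)∈J2 [7;3;4]
PS(6,0)∈J2 [7;3;5]
L+ [8;3;5]
P(0,7)∈J1 [8;4;5]
C(7,5)∈J2 [8;4;6]
mobility = 21 − 8 − 6 = 7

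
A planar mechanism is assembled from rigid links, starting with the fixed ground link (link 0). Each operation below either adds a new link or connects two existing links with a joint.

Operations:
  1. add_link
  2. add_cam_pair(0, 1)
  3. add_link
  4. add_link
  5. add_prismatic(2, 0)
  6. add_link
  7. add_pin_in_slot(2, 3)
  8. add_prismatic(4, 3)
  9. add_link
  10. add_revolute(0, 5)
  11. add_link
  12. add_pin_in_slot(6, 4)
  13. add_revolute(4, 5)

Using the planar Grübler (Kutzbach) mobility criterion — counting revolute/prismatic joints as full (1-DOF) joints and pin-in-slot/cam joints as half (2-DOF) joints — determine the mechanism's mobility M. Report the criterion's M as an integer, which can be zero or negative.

M = 7

(L,J1,J2)=(1,0,0); link0 fixed
link1: (2,0,0)
C 0-1 [J2]: (2,0,1)
link2: (3,0,1)
link3: (4,0,1)
P 2-0 [J1]: (4,1,1)
link4: (5,1,1)
PS 2-3 [J2]: (5,1,2)
P 4-3 [J1]: (5,2,2)
link5: (6,2,2)
R 0-5 [J1]: (6,3,2)
link6: (7,3,2)
PS 6-4 [J2]: (7,3,3)
R 4-5 [J1]: (7,4,3)
Grübler: 3·6 − 2·4 − 3 = 7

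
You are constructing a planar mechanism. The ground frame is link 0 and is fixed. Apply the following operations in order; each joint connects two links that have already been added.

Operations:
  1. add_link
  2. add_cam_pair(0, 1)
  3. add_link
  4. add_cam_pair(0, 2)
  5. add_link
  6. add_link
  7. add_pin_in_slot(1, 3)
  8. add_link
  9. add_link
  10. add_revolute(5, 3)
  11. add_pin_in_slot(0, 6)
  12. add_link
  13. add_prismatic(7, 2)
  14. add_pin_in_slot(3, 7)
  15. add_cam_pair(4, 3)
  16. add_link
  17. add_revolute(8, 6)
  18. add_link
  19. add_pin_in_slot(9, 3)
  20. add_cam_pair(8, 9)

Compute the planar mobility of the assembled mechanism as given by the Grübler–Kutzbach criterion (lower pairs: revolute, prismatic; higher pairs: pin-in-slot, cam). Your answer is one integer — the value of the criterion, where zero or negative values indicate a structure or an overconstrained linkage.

(L,J1,J2)=(1,0,0); link0 fixed
link1: (2,0,0)
C 0-1 [J2]: (2,0,1)
link2: (3,0,1)
C 0-2 [J2]: (3,0,2)
link3: (4,0,2)
link4: (5,0,2)
PS 1-3 [J2]: (5,0,3)
link5: (6,0,3)
link6: (7,0,3)
R 5-3 [J1]: (7,1,3)
PS 0-6 [J2]: (7,1,4)
link7: (8,1,4)
P 7-2 [J1]: (8,2,4)
PS 3-7 [J2]: (8,2,5)
C 4-3 [J2]: (8,2,6)
link8: (9,2,6)
R 8-6 [J1]: (9,3,6)
link9: (10,3,6)
PS 9-3 [J2]: (10,3,7)
C 8-9 [J2]: (10,3,8)
Grübler: 3·9 − 2·3 − 8 = 13

M = 13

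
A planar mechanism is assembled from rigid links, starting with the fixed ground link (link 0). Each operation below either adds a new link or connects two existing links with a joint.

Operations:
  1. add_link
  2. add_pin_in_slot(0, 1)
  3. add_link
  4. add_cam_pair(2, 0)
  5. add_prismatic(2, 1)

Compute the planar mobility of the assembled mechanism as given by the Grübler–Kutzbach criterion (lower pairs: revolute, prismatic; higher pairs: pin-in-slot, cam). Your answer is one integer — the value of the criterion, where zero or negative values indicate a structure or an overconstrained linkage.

[1;0;0] (link 0 is ground)
L+ [2;0;0]
PS(0,1)∈J2 [2;0;1]
L+ [3;0;1]
C(2,0)∈J2 [3;0;2]
P(2,1)∈J1 [3;1;2]
mobility = 6 − 2 − 2 = 2

M = 2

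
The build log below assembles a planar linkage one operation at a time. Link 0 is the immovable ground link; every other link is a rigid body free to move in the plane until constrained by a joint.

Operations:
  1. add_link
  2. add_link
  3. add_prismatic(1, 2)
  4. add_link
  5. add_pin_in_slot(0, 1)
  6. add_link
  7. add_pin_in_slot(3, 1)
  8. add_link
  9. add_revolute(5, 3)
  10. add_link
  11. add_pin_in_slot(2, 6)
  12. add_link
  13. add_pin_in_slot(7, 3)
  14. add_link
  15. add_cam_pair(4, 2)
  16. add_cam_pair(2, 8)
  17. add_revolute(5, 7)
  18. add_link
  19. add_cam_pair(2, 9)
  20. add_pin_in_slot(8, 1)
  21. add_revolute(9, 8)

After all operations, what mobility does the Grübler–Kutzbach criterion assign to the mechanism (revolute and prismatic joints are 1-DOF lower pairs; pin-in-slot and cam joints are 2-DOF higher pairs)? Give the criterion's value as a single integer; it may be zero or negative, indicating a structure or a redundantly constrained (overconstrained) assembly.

[1;0;0] (link 0 is ground)
L+ [2;0;0]
L+ [3;0;0]
P(1,2)∈J1 [3;1;0]
L+ [4;1;0]
PS(0,1)∈J2 [4;1;1]
L+ [5;1;1]
PS(3,1)∈J2 [5;1;2]
L+ [6;1;2]
R(5,3)∈J1 [6;2;2]
L+ [7;2;2]
PS(2,6)∈J2 [7;2;3]
L+ [8;2;3]
PS(7,3)∈J2 [8;2;4]
L+ [9;2;4]
C(4,2)∈J2 [9;2;5]
C(2,8)∈J2 [9;2;6]
R(5,7)∈J1 [9;3;6]
L+ [10;3;6]
C(2,9)∈J2 [10;3;7]
PS(8,1)∈J2 [10;3;8]
R(9,8)∈J1 [10;4;8]
mobility = 27 − 8 − 8 = 11

M = 11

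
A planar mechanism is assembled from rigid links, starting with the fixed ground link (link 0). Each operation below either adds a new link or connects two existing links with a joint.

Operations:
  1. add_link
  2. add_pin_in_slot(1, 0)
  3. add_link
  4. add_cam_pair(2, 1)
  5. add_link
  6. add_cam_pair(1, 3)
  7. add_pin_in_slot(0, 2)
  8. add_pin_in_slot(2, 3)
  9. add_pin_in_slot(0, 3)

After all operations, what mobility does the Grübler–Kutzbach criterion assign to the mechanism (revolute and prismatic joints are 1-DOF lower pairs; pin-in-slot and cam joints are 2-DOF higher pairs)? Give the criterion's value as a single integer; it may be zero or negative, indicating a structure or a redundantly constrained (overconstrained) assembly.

[1;0;0] (link 0 is ground)
L+ [2;0;0]
PS(1,0)∈J2 [2;0;1]
L+ [3;0;1]
C(2,1)∈J2 [3;0;2]
L+ [4;0;2]
C(1,3)∈J2 [4;0;3]
PS(0,2)∈J2 [4;0;4]
PS(2,3)∈J2 [4;0;5]
PS(0,3)∈J2 [4;0;6]
mobility = 9 − 0 − 6 = 3

M = 3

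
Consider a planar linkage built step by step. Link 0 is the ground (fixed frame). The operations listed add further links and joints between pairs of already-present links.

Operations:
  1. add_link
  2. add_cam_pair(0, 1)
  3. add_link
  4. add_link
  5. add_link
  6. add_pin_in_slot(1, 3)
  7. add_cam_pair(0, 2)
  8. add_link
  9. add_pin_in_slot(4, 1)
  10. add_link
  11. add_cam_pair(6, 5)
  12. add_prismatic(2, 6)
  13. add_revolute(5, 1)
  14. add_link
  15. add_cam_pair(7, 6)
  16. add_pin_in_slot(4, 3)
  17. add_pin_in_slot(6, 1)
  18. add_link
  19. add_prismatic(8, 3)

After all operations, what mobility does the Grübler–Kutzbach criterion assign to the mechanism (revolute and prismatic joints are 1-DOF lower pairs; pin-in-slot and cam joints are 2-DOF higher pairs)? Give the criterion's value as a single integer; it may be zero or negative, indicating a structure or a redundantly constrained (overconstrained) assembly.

M = 10

[1;0;0] (link 0 is ground)
L+ [2;0;0]
C(0,1)∈J2 [2;0;1]
L+ [3;0;1]
L+ [4;0;1]
L+ [5;0;1]
PS(1,3)∈J2 [5;0;2]
C(0,2)∈J2 [5;0;3]
L+ [6;0;3]
PS(4,1)∈J2 [6;0;4]
L+ [7;0;4]
C(6,5)∈J2 [7;0;5]
P(2,6)∈J1 [7;1;5]
R(5,1)∈J1 [7;2;5]
L+ [8;2;5]
C(7,6)∈J2 [8;2;6]
PS(4,3)∈J2 [8;2;7]
PS(6,1)∈J2 [8;2;8]
L+ [9;2;8]
P(8,3)∈J1 [9;3;8]
mobility = 24 − 6 − 8 = 10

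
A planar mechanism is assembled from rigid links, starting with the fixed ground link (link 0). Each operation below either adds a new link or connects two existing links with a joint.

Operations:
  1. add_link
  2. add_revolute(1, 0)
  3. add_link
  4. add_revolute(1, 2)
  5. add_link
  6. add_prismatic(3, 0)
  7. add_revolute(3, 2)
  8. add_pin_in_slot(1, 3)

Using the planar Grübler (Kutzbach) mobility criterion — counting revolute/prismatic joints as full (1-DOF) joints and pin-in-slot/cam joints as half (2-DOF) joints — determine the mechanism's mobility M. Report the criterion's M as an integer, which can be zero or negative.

link 0 = ground. State L|J1|J2 = 1|0|0
+link1  2|0|0
R(1,0) f=1→J1  2|1|0
+link2  3|1|0
R(1,2) f=1→J1  3|2|0
+link3  4|2|0
P(3,0) f=1→J1  4|3|0
R(3,2) f=1→J1  4|4|0
PS(1,3) f=2→J2  4|4|1
M = 3(4−1)−2·4−1 = 9−8−1 = 0

M = 0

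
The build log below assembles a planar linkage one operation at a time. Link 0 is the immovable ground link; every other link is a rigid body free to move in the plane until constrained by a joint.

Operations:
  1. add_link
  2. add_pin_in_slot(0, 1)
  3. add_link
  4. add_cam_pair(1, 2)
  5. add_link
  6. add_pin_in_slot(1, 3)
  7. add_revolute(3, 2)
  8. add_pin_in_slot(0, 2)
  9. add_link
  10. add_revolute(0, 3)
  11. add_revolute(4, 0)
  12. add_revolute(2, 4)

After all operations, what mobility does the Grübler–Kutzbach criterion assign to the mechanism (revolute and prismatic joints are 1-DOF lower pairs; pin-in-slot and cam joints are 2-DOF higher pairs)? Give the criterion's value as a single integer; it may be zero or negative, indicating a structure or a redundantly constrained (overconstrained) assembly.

M = 0

link 0 = ground. State L|J1|J2 = 1|0|0
+link1  2|0|0
PS(0,1) f=2→J2  2|0|1
+link2  3|0|1
C(1,2) f=2→J2  3|0|2
+link3  4|0|2
PS(1,3) f=2→J2  4|0|3
R(3,2) f=1→J1  4|1|3
PS(0,2) f=2→J2  4|1|4
+link4  5|1|4
R(0,3) f=1→J1  5|2|4
R(4,0) f=1→J1  5|3|4
R(2,4) f=1→J1  5|4|4
M = 3(5−1)−2·4−4 = 12−8−4 = 0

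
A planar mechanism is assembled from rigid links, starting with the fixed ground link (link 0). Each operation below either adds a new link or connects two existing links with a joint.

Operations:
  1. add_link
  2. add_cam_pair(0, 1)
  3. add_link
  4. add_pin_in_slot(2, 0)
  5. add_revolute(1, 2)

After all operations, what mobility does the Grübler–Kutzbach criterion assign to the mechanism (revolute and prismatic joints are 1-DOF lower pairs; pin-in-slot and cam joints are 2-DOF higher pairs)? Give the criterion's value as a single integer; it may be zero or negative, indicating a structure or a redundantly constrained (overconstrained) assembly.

M = 2

link 0 = ground. State L|J1|J2 = 1|0|0
+link1  2|0|0
C(0,1) f=2→J2  2|0|1
+link2  3|0|1
PS(2,0) f=2→J2  3|0|2
R(1,2) f=1→J1  3|1|2
M = 3(3−1)−2·1−2 = 6−2−2 = 2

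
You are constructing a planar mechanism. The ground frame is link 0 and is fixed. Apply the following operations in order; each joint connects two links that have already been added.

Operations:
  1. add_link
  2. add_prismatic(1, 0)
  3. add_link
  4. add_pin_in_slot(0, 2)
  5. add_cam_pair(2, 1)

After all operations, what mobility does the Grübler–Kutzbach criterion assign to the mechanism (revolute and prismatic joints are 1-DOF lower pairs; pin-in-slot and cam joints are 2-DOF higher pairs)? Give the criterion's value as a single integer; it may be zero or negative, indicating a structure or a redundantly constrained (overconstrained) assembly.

M = 2

[1;0;0] (link 0 is ground)
L+ [2;0;0]
P(1,0)∈J1 [2;1;0]
L+ [3;1;0]
PS(0,2)∈J2 [3;1;1]
C(2,1)∈J2 [3;1;2]
mobility = 6 − 2 − 2 = 2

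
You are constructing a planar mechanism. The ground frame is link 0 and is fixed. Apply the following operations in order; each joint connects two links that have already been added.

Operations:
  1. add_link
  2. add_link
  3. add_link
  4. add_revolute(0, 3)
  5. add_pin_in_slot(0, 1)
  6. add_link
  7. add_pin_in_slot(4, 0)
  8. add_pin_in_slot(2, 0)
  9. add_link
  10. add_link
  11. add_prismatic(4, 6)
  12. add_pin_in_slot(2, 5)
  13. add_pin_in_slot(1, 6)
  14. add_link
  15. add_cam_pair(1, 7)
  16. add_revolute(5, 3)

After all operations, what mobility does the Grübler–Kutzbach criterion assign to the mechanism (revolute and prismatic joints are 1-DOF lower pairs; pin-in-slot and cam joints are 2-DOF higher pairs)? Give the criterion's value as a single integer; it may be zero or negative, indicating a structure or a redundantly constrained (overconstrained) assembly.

M = 9

link 0 = ground. State L|J1|J2 = 1|0|0
+link1  2|0|0
+link2  3|0|0
+link3  4|0|0
R(0,3) f=1→J1  4|1|0
PS(0,1) f=2→J2  4|1|1
+link4  5|1|1
PS(4,0) f=2→J2  5|1|2
PS(2,0) f=2→J2  5|1|3
+link5  6|1|3
+link6  7|1|3
P(4,6) f=1→J1  7|2|3
PS(2,5) f=2→J2  7|2|4
PS(1,6) f=2→J2  7|2|5
+link7  8|2|5
C(1,7) f=2→J2  8|2|6
R(5,3) f=1→J1  8|3|6
M = 3(8−1)−2·3−6 = 21−6−6 = 9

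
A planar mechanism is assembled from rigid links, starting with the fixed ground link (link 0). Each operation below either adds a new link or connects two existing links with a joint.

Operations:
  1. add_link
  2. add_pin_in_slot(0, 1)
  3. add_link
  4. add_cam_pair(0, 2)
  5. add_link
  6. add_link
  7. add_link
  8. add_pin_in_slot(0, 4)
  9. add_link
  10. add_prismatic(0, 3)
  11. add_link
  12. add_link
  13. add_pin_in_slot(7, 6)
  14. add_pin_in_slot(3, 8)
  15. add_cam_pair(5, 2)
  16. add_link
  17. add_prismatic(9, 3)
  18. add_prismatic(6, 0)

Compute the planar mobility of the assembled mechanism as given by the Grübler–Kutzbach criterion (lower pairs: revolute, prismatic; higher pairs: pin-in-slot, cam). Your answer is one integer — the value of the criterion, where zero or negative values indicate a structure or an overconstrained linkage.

M = 15

L=1 J1=0 J2=0
add link → L=2 J1=0 J2=0
PS@0,1 dof=2 J2 → L=2 J1=0 J2=1
add link → L=3 J1=0 J2=1
C@0,2 dof=2 J2 → L=3 J1=0 J2=2
add link → L=4 J1=0 J2=2
add link → L=5 J1=0 J2=2
add link → L=6 J1=0 J2=2
PS@0,4 dof=2 J2 → L=6 J1=0 J2=3
add link → L=7 J1=0 J2=3
P@0,3 dof=1 J1 → L=7 J1=1 J2=3
add link → L=8 J1=1 J2=3
add link → L=9 J1=1 J2=3
PS@7,6 dof=2 J2 → L=9 J1=1 J2=4
PS@3,8 dof=2 J2 → L=9 J1=1 J2=5
C@5,2 dof=2 J2 → L=9 J1=1 J2=6
add link → L=10 J1=1 J2=6
P@9,3 dof=1 J1 → L=10 J1=2 J2=6
P@6,0 dof=1 J1 → L=10 J1=3 J2=6
M=3(L−1)−2J1−J2=3·9−2·3−6=15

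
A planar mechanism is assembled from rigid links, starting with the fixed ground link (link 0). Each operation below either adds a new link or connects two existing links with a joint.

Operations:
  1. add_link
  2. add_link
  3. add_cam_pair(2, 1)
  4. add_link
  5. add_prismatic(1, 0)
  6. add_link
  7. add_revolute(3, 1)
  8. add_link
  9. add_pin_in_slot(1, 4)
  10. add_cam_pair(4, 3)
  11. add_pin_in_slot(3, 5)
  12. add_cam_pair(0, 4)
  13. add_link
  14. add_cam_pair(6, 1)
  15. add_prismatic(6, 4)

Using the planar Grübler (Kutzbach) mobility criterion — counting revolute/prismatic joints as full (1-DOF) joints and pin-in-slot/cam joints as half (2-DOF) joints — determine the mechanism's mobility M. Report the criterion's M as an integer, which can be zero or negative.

M = 6

ground; <1,0,0>
#1 <2,0,0>
#2 <3,0,0>
C:2↔1 J2 <3,0,1>
#3 <4,0,1>
P:1↔0 J1 <4,1,1>
#4 <5,1,1>
R:3↔1 J1 <5,2,1>
#5 <6,2,1>
PS:1↔4 J2 <6,2,2>
C:4↔3 J2 <6,2,3>
PS:3↔5 J2 <6,2,4>
C:0↔4 J2 <6,2,5>
#6 <7,2,5>
C:6↔1 J2 <7,2,6>
P:6↔4 J1 <7,3,6>
3×6 − 2×3 − 1×6 = 6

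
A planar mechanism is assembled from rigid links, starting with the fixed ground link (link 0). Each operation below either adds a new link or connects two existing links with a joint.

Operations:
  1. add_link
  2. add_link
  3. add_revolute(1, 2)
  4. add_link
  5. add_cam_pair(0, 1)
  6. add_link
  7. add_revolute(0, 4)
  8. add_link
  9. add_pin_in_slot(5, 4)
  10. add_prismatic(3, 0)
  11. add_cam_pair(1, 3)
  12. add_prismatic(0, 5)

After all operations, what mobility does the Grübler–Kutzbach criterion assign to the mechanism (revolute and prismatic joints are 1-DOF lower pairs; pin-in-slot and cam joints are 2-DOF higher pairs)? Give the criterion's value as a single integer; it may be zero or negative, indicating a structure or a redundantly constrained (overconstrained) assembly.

[1;0;0] (link 0 is ground)
L+ [2;0;0]
L+ [3;0;0]
R(1,2)∈J1 [3;1;0]
L+ [4;1;0]
C(0,1)∈J2 [4;1;1]
L+ [5;1;1]
R(0,4)∈J1 [5;2;1]
L+ [6;2;1]
PS(5,4)∈J2 [6;2;2]
P(3,0)∈J1 [6;3;2]
C(1,3)∈J2 [6;3;3]
P(0,5)∈J1 [6;4;3]
mobility = 15 − 8 − 3 = 4

M = 4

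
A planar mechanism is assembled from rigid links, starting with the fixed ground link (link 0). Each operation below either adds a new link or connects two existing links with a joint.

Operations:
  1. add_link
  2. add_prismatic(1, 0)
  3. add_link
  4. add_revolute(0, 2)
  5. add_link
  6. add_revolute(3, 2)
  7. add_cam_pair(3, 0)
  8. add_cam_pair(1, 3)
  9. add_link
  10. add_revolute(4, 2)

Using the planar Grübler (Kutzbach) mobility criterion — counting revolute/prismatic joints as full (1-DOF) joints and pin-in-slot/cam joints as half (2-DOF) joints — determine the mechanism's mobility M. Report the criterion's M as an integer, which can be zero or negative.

M = 2

[1;0;0] (link 0 is ground)
L+ [2;0;0]
P(1,0)∈J1 [2;1;0]
L+ [3;1;0]
R(0,2)∈J1 [3;2;0]
L+ [4;2;0]
R(3,2)∈J1 [4;3;0]
C(3,0)∈J2 [4;3;1]
C(1,3)∈J2 [4;3;2]
L+ [5;3;2]
R(4,2)∈J1 [5;4;2]
mobility = 12 − 8 − 2 = 2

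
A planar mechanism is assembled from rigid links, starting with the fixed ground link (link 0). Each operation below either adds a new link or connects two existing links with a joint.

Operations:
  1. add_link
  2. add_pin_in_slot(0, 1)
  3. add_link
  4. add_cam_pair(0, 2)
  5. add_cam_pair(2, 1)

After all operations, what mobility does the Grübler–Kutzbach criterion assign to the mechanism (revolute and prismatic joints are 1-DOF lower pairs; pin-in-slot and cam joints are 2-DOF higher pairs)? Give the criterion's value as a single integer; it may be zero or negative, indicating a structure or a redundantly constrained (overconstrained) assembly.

M = 3

link 0 = ground. State L|J1|J2 = 1|0|0
+link1  2|0|0
PS(0,1) f=2→J2  2|0|1
+link2  3|0|1
C(0,2) f=2→J2  3|0|2
C(2,1) f=2→J2  3|0|3
M = 3(3−1)−2·0−3 = 6−0−3 = 3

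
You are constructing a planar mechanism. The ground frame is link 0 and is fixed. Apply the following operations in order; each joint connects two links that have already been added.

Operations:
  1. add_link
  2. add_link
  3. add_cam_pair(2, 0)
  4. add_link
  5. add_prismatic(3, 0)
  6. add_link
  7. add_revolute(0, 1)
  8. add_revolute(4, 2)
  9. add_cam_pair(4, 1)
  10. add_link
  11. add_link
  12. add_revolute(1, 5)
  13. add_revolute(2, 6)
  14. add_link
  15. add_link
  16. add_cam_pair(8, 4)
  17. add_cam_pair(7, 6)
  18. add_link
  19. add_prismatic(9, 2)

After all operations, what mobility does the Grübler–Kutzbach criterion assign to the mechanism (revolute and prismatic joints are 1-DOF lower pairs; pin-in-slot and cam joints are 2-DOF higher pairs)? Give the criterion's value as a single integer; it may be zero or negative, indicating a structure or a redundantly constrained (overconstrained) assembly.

M = 11

[1;0;0] (link 0 is ground)
L+ [2;0;0]
L+ [3;0;0]
C(2,0)∈J2 [3;0;1]
L+ [4;0;1]
P(3,0)∈J1 [4;1;1]
L+ [5;1;1]
R(0,1)∈J1 [5;2;1]
R(4,2)∈J1 [5;3;1]
C(4,1)∈J2 [5;3;2]
L+ [6;3;2]
L+ [7;3;2]
R(1,5)∈J1 [7;4;2]
R(2,6)∈J1 [7;5;2]
L+ [8;5;2]
L+ [9;5;2]
C(8,4)∈J2 [9;5;3]
C(7,6)∈J2 [9;5;4]
L+ [10;5;4]
P(9,2)∈J1 [10;6;4]
mobility = 27 − 12 − 4 = 11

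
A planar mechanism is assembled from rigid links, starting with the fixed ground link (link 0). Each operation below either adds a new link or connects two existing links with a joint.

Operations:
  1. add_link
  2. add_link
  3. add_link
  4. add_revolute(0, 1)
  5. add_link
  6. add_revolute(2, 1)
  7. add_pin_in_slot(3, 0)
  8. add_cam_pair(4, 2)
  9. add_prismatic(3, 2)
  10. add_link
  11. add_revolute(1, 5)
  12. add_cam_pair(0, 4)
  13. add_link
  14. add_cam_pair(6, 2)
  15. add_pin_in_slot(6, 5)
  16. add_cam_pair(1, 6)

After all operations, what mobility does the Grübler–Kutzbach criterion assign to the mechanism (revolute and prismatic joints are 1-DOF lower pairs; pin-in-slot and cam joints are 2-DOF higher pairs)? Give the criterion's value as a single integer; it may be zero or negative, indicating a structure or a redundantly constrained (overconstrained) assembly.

M = 4

[1;0;0] (link 0 is ground)
L+ [2;0;0]
L+ [3;0;0]
L+ [4;0;0]
R(0,1)∈J1 [4;1;0]
L+ [5;1;0]
R(2,1)∈J1 [5;2;0]
PS(3,0)∈J2 [5;2;1]
C(4,2)∈J2 [5;2;2]
P(3,2)∈J1 [5;3;2]
L+ [6;3;2]
R(1,5)∈J1 [6;4;2]
C(0,4)∈J2 [6;4;3]
L+ [7;4;3]
C(6,2)∈J2 [7;4;4]
PS(6,5)∈J2 [7;4;5]
C(1,6)∈J2 [7;4;6]
mobility = 18 − 8 − 6 = 4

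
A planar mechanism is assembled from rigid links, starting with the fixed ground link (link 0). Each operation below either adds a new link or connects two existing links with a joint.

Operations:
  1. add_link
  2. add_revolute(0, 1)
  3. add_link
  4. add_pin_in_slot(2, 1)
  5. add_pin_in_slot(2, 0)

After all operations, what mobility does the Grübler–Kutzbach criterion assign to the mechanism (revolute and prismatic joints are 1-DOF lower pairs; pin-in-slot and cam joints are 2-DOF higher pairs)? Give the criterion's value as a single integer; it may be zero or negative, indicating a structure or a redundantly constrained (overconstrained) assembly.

ground; <1,0,0>
#1 <2,0,0>
R:0↔1 J1 <2,1,0>
#2 <3,1,0>
PS:2↔1 J2 <3,1,1>
PS:2↔0 J2 <3,1,2>
3×2 − 2×1 − 1×2 = 2

M = 2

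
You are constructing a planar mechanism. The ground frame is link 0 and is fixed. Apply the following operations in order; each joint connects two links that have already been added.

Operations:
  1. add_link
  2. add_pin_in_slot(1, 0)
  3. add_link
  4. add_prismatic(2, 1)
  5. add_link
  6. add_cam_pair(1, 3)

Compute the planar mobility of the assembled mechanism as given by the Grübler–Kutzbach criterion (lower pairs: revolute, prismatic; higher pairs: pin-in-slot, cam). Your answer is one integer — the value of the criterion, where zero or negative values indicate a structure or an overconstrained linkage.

(L,J1,J2)=(1,0,0); link0 fixed
link1: (2,0,0)
PS 1-0 [J2]: (2,0,1)
link2: (3,0,1)
P 2-1 [J1]: (3,1,1)
link3: (4,1,1)
C 1-3 [J2]: (4,1,2)
Grübler: 3·3 − 2·1 − 2 = 5

M = 5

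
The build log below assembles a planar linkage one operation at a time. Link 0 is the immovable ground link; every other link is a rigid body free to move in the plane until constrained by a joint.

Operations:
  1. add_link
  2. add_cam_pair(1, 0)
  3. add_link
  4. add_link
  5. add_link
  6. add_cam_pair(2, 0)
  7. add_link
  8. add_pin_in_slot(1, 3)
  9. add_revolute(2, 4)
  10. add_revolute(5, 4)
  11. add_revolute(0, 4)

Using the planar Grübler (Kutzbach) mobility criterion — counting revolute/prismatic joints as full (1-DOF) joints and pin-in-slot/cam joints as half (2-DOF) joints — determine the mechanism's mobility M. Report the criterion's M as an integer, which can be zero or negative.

ground; <1,0,0>
#1 <2,0,0>
C:1↔0 J2 <2,0,1>
#2 <3,0,1>
#3 <4,0,1>
#4 <5,0,1>
C:2↔0 J2 <5,0,2>
#5 <6,0,2>
PS:1↔3 J2 <6,0,3>
R:2↔4 J1 <6,1,3>
R:5↔4 J1 <6,2,3>
R:0↔4 J1 <6,3,3>
3×5 − 2×3 − 1×3 = 6

M = 6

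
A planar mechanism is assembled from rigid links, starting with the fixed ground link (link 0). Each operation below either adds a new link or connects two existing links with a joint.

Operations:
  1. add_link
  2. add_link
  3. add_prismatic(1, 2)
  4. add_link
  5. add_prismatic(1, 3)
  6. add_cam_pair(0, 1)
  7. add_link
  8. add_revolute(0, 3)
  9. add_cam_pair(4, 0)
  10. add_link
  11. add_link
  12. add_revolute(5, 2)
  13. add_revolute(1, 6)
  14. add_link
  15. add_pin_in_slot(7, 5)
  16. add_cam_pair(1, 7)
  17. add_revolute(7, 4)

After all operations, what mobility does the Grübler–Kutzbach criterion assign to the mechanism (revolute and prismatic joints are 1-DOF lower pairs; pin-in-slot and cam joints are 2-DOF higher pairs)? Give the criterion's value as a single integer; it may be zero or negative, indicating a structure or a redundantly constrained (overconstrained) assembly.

(L,J1,J2)=(1,0,0); link0 fixed
link1: (2,0,0)
link2: (3,0,0)
P 1-2 [J1]: (3,1,0)
link3: (4,1,0)
P 1-3 [J1]: (4,2,0)
C 0-1 [J2]: (4,2,1)
link4: (5,2,1)
R 0-3 [J1]: (5,3,1)
C 4-0 [J2]: (5,3,2)
link5: (6,3,2)
link6: (7,3,2)
R 5-2 [J1]: (7,4,2)
R 1-6 [J1]: (7,5,2)
link7: (8,5,2)
PS 7-5 [J2]: (8,5,3)
C 1-7 [J2]: (8,5,4)
R 7-4 [J1]: (8,6,4)
Grübler: 3·7 − 2·6 − 4 = 5

M = 5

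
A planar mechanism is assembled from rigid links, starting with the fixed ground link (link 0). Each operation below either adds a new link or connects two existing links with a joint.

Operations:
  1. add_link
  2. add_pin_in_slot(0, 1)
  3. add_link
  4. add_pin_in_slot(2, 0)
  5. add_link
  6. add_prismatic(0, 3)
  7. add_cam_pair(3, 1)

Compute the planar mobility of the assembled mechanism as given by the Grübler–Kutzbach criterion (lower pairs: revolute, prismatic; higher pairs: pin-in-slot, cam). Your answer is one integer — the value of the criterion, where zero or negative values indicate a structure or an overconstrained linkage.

L=1 J1=0 J2=0
add link → L=2 J1=0 J2=0
PS@0,1 dof=2 J2 → L=2 J1=0 J2=1
add link → L=3 J1=0 J2=1
PS@2,0 dof=2 J2 → L=3 J1=0 J2=2
add link → L=4 J1=0 J2=2
P@0,3 dof=1 J1 → L=4 J1=1 J2=2
C@3,1 dof=2 J2 → L=4 J1=1 J2=3
M=3(L−1)−2J1−J2=3·3−2·1−3=4

M = 4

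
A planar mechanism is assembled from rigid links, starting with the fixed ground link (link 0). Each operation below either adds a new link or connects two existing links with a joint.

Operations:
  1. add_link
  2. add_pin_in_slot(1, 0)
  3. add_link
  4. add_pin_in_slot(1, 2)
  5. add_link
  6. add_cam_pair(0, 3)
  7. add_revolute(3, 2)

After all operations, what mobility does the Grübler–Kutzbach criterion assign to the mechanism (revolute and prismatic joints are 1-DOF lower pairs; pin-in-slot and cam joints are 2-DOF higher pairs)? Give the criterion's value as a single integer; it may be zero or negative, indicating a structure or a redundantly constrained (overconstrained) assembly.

M = 4

[1;0;0] (link 0 is ground)
L+ [2;0;0]
PS(1,0)∈J2 [2;0;1]
L+ [3;0;1]
PS(1,2)∈J2 [3;0;2]
L+ [4;0;2]
C(0,3)∈J2 [4;0;3]
R(3,2)∈J1 [4;1;3]
mobility = 9 − 2 − 3 = 4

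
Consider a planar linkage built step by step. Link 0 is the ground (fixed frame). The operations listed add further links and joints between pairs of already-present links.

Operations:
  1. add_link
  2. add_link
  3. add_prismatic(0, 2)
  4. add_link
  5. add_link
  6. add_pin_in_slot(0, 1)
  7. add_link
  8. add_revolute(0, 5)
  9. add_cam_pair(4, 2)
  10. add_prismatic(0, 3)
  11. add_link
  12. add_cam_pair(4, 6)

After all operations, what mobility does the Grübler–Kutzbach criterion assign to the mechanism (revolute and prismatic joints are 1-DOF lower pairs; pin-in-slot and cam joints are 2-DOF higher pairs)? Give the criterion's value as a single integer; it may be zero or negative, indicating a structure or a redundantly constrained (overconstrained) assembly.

M = 9

link 0 = ground. State L|J1|J2 = 1|0|0
+link1  2|0|0
+link2  3|0|0
P(0,2) f=1→J1  3|1|0
+link3  4|1|0
+link4  5|1|0
PS(0,1) f=2→J2  5|1|1
+link5  6|1|1
R(0,5) f=1→J1  6|2|1
C(4,2) f=2→J2  6|2|2
P(0,3) f=1→J1  6|3|2
+link6  7|3|2
C(4,6) f=2→J2  7|3|3
M = 3(7−1)−2·3−3 = 18−6−3 = 9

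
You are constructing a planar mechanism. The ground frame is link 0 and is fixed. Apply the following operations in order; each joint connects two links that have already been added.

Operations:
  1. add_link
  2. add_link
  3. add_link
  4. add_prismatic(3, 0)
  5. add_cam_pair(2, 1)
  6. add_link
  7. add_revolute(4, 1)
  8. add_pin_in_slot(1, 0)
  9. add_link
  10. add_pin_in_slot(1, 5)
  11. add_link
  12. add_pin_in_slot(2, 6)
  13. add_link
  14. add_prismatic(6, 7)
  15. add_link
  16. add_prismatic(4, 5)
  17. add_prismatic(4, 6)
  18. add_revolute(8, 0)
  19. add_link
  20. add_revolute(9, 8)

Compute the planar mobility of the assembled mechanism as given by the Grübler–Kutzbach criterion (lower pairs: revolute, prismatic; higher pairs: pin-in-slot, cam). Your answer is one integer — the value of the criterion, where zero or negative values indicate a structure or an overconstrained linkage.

M = 9

link 0 = ground. State L|J1|J2 = 1|0|0
+link1  2|0|0
+link2  3|0|0
+link3  4|0|0
P(3,0) f=1→J1  4|1|0
C(2,1) f=2→J2  4|1|1
+link4  5|1|1
R(4,1) f=1→J1  5|2|1
PS(1,0) f=2→J2  5|2|2
+link5  6|2|2
PS(1,5) f=2→J2  6|2|3
+link6  7|2|3
PS(2,6) f=2→J2  7|2|4
+link7  8|2|4
P(6,7) f=1→J1  8|3|4
+link8  9|3|4
P(4,5) f=1→J1  9|4|4
P(4,6) f=1→J1  9|5|4
R(8,0) f=1→J1  9|6|4
+link9  10|6|4
R(9,8) f=1→J1  10|7|4
M = 3(10−1)−2·7−4 = 27−14−4 = 9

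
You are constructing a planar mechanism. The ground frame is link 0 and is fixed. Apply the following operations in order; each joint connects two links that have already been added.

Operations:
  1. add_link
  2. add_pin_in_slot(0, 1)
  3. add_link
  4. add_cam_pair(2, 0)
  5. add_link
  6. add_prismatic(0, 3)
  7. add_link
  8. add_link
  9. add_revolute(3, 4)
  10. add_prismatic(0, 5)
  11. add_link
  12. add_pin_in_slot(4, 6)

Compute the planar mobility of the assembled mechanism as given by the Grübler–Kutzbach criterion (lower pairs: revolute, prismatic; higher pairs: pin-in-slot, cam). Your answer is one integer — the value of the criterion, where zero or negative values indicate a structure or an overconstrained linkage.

(L,J1,J2)=(1,0,0); link0 fixed
link1: (2,0,0)
PS 0-1 [J2]: (2,0,1)
link2: (3,0,1)
C 2-0 [J2]: (3,0,2)
link3: (4,0,2)
P 0-3 [J1]: (4,1,2)
link4: (5,1,2)
link5: (6,1,2)
R 3-4 [J1]: (6,2,2)
P 0-5 [J1]: (6,3,2)
link6: (7,3,2)
PS 4-6 [J2]: (7,3,3)
Grübler: 3·6 − 2·3 − 3 = 9

M = 9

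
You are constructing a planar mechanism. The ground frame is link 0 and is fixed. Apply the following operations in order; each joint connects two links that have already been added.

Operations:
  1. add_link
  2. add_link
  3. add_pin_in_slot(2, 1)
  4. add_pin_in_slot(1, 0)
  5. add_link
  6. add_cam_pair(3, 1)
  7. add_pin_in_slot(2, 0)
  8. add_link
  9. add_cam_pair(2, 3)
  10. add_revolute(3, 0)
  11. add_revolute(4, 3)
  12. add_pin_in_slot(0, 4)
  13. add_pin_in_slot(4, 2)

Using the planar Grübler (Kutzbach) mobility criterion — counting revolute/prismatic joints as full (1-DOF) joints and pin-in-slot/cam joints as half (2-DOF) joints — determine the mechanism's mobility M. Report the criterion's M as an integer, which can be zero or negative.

M = 1

ground; <1,0,0>
#1 <2,0,0>
#2 <3,0,0>
PS:2↔1 J2 <3,0,1>
PS:1↔0 J2 <3,0,2>
#3 <4,0,2>
C:3↔1 J2 <4,0,3>
PS:2↔0 J2 <4,0,4>
#4 <5,0,4>
C:2↔3 J2 <5,0,5>
R:3↔0 J1 <5,1,5>
R:4↔3 J1 <5,2,5>
PS:0↔4 J2 <5,2,6>
PS:4↔2 J2 <5,2,7>
3×4 − 2×2 − 1×7 = 1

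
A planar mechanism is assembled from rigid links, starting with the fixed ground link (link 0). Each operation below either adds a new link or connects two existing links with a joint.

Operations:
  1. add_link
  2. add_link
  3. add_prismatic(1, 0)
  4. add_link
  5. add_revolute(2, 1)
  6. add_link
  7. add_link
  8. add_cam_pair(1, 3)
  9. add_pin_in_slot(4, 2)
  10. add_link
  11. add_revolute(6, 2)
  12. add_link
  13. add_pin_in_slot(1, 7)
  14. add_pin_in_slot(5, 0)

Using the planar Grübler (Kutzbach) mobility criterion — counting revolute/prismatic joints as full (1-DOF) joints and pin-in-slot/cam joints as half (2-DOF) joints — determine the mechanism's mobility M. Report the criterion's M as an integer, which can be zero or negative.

link 0 = ground. State L|J1|J2 = 1|0|0
+link1  2|0|0
+link2  3|0|0
P(1,0) f=1→J1  3|1|0
+link3  4|1|0
R(2,1) f=1→J1  4|2|0
+link4  5|2|0
+link5  6|2|0
C(1,3) f=2→J2  6|2|1
PS(4,2) f=2→J2  6|2|2
+link6  7|2|2
R(6,2) f=1→J1  7|3|2
+link7  8|3|2
PS(1,7) f=2→J2  8|3|3
PS(5,0) f=2→J2  8|3|4
M = 3(8−1)−2·3−4 = 21−6−4 = 11

M = 11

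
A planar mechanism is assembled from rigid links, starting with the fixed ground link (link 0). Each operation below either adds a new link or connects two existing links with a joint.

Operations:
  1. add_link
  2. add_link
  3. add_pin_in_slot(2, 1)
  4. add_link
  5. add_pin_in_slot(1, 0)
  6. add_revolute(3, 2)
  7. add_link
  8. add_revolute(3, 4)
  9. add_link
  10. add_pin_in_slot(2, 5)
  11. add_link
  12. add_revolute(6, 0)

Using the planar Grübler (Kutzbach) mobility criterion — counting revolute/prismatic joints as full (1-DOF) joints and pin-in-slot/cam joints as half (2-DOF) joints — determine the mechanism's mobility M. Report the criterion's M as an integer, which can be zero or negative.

(L,J1,J2)=(1,0,0); link0 fixed
link1: (2,0,0)
link2: (3,0,0)
PS 2-1 [J2]: (3,0,1)
link3: (4,0,1)
PS 1-0 [J2]: (4,0,2)
R 3-2 [J1]: (4,1,2)
link4: (5,1,2)
R 3-4 [J1]: (5,2,2)
link5: (6,2,2)
PS 2-5 [J2]: (6,2,3)
link6: (7,2,3)
R 6-0 [J1]: (7,3,3)
Grübler: 3·6 − 2·3 − 3 = 9

M = 9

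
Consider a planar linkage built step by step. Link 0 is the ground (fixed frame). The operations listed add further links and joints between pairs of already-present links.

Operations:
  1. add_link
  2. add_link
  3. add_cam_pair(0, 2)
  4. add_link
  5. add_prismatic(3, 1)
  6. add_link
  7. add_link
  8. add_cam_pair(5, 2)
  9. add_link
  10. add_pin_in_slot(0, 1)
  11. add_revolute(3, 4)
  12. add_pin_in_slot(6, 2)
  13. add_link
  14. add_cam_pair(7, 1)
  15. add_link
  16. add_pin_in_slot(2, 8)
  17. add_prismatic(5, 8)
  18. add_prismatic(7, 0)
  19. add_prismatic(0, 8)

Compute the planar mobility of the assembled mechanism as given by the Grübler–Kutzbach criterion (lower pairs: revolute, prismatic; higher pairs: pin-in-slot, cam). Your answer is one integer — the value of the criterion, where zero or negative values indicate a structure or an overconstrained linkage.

M = 8

link 0 = ground. State L|J1|J2 = 1|0|0
+link1  2|0|0
+link2  3|0|0
C(0,2) f=2→J2  3|0|1
+link3  4|0|1
P(3,1) f=1→J1  4|1|1
+link4  5|1|1
+link5  6|1|1
C(5,2) f=2→J2  6|1|2
+link6  7|1|2
PS(0,1) f=2→J2  7|1|3
R(3,4) f=1→J1  7|2|3
PS(6,2) f=2→J2  7|2|4
+link7  8|2|4
C(7,1) f=2→J2  8|2|5
+link8  9|2|5
PS(2,8) f=2→J2  9|2|6
P(5,8) f=1→J1  9|3|6
P(7,0) f=1→J1  9|4|6
P(0,8) f=1→J1  9|5|6
M = 3(9−1)−2·5−6 = 24−10−6 = 8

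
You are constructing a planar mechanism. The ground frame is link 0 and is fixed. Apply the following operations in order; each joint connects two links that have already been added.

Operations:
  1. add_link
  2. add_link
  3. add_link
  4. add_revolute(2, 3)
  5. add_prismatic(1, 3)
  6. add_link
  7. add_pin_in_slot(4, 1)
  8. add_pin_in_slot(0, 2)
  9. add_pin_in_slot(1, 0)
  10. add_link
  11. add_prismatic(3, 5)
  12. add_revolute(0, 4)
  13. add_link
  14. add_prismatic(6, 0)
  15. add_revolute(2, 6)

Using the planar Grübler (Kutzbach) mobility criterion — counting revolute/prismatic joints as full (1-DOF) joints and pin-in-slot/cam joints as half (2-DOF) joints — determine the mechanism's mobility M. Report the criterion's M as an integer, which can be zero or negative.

(L,J1,J2)=(1,0,0); link0 fixed
link1: (2,0,0)
link2: (3,0,0)
link3: (4,0,0)
R 2-3 [J1]: (4,1,0)
P 1-3 [J1]: (4,2,0)
link4: (5,2,0)
PS 4-1 [J2]: (5,2,1)
PS 0-2 [J2]: (5,2,2)
PS 1-0 [J2]: (5,2,3)
link5: (6,2,3)
P 3-5 [J1]: (6,3,3)
R 0-4 [J1]: (6,4,3)
link6: (7,4,3)
P 6-0 [J1]: (7,5,3)
R 2-6 [J1]: (7,6,3)
Grübler: 3·6 − 2·6 − 3 = 3

M = 3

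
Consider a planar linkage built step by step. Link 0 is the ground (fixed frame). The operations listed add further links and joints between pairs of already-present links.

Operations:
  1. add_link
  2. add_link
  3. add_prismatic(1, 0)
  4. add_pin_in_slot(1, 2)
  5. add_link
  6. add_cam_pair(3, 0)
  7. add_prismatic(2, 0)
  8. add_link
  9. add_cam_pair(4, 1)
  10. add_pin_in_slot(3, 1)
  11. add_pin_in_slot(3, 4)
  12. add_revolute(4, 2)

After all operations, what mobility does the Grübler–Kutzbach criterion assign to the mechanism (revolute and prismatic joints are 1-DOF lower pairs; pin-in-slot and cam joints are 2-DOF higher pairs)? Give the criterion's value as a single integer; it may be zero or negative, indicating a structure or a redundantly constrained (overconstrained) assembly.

L=1 J1=0 J2=0
add link → L=2 J1=0 J2=0
add link → L=3 J1=0 J2=0
P@1,0 dof=1 J1 → L=3 J1=1 J2=0
PS@1,2 dof=2 J2 → L=3 J1=1 J2=1
add link → L=4 J1=1 J2=1
C@3,0 dof=2 J2 → L=4 J1=1 J2=2
P@2,0 dof=1 J1 → L=4 J1=2 J2=2
add link → L=5 J1=2 J2=2
C@4,1 dof=2 J2 → L=5 J1=2 J2=3
PS@3,1 dof=2 J2 → L=5 J1=2 J2=4
PS@3,4 dof=2 J2 → L=5 J1=2 J2=5
R@4,2 dof=1 J1 → L=5 J1=3 J2=5
M=3(L−1)−2J1−J2=3·4−2·3−5=1

M = 1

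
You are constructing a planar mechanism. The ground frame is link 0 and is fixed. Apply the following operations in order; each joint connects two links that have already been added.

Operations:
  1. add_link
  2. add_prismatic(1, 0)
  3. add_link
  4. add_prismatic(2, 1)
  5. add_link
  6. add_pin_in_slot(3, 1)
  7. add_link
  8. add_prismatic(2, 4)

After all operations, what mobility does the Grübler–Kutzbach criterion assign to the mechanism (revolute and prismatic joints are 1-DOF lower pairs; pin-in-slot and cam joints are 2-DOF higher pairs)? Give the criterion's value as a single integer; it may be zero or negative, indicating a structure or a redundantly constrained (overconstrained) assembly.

M = 5

(L,J1,J2)=(1,0,0); link0 fixed
link1: (2,0,0)
P 1-0 [J1]: (2,1,0)
link2: (3,1,0)
P 2-1 [J1]: (3,2,0)
link3: (4,2,0)
PS 3-1 [J2]: (4,2,1)
link4: (5,2,1)
P 2-4 [J1]: (5,3,1)
Grübler: 3·4 − 2·3 − 1 = 5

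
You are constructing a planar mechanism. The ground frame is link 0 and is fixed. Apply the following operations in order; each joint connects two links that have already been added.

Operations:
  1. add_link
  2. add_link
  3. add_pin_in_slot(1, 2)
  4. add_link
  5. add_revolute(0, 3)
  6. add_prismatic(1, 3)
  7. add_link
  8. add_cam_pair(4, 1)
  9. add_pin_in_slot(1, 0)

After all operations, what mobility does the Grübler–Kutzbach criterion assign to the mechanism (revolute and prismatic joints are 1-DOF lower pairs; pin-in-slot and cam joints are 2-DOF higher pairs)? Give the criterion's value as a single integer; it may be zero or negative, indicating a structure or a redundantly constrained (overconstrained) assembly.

M = 5

link 0 = ground. State L|J1|J2 = 1|0|0
+link1  2|0|0
+link2  3|0|0
PS(1,2) f=2→J2  3|0|1
+link3  4|0|1
R(0,3) f=1→J1  4|1|1
P(1,3) f=1→J1  4|2|1
+link4  5|2|1
C(4,1) f=2→J2  5|2|2
PS(1,0) f=2→J2  5|2|3
M = 3(5−1)−2·2−3 = 12−4−3 = 5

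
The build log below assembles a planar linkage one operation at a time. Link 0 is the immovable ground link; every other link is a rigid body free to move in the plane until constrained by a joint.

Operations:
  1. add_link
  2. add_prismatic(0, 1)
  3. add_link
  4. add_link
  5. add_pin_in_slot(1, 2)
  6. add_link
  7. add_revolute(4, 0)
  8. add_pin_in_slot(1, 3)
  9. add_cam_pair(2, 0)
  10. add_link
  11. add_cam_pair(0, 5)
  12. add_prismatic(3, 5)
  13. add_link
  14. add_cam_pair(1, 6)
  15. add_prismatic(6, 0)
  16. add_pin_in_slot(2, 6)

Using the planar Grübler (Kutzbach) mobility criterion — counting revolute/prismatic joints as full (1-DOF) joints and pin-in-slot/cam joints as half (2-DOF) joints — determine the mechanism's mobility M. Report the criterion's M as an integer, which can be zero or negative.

M = 4

(L,J1,J2)=(1,0,0); link0 fixed
link1: (2,0,0)
P 0-1 [J1]: (2,1,0)
link2: (3,1,0)
link3: (4,1,0)
PS 1-2 [J2]: (4,1,1)
link4: (5,1,1)
R 4-0 [J1]: (5,2,1)
PS 1-3 [J2]: (5,2,2)
C 2-0 [J2]: (5,2,3)
link5: (6,2,3)
C 0-5 [J2]: (6,2,4)
P 3-5 [J1]: (6,3,4)
link6: (7,3,4)
C 1-6 [J2]: (7,3,5)
P 6-0 [J1]: (7,4,5)
PS 2-6 [J2]: (7,4,6)
Grübler: 3·6 − 2·4 − 6 = 4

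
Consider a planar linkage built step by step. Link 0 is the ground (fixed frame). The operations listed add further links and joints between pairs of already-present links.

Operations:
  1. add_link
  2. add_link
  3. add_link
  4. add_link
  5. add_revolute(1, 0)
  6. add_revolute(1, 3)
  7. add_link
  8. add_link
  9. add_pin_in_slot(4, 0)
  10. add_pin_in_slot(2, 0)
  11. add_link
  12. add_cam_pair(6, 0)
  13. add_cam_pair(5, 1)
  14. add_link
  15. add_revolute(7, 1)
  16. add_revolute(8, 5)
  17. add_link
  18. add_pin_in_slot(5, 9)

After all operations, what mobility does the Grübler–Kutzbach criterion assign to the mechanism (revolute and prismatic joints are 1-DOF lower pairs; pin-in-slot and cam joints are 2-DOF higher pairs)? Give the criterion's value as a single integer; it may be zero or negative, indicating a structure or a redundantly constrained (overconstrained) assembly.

M = 14

(L,J1,J2)=(1,0,0); link0 fixed
link1: (2,0,0)
link2: (3,0,0)
link3: (4,0,0)
link4: (5,0,0)
R 1-0 [J1]: (5,1,0)
R 1-3 [J1]: (5,2,0)
link5: (6,2,0)
link6: (7,2,0)
PS 4-0 [J2]: (7,2,1)
PS 2-0 [J2]: (7,2,2)
link7: (8,2,2)
C 6-0 [J2]: (8,2,3)
C 5-1 [J2]: (8,2,4)
link8: (9,2,4)
R 7-1 [J1]: (9,3,4)
R 8-5 [J1]: (9,4,4)
link9: (10,4,4)
PS 5-9 [J2]: (10,4,5)
Grübler: 3·9 − 2·4 − 5 = 14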